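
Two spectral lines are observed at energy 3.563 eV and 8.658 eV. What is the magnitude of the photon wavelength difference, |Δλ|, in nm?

Using λ = hc/E: λ₁ = 3.4798e-7 m, λ₂ = 1.4320e-7 m.
|Δλ| = |3.4798e-7 − 1.4320e-7| = 2.05e-7 m = 205 nm.

205 nm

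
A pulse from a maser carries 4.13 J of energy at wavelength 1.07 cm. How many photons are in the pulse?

Per-photon energy: E = 1.856·10^-23 J (from wavelength = 1.07 cm).
N = E_total / E_photon = 4.13 J / 1.856·10^-23 J = 2.22·10^23.

2.22·10^23 photons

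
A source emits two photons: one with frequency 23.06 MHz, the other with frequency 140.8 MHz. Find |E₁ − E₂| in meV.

Using E = hf: E₁ = 1.5280·10^-26 J, E₂ = 9.3295·10^-26 J.
|ΔE| = |1.5280·10^-26 − 9.3295·10^-26| = 7.80·10^-26 J = 4.87·10^-4 meV.

4.87·10^-4 meV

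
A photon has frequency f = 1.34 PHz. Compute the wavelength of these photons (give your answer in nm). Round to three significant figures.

224 nm

Take c = 2.99792458 × 10^8 m/s.
First convert: f = 1.34 PHz = 1.34 × 10^15 Hz.
The photon relation is λ = c/f, giving λ = 2.237 × 10^-7 m.
Converting to nm: λ = 223.7 nm ≈ 224 nm.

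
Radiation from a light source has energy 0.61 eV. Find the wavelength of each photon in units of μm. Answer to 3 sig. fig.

2.03 μm

Use h = 6.62607015 × 10^-34 J·s, c = 2.99792458 × 10^8 m/s, 1 eV = 1.602176634 × 10^-19 J.
Convert to SI: E = 0.61 eV = 9.7733 × 10^-20 J.
The photon relation is λ = hc/E, giving λ = 2.033 × 10^-6 m.
Converting to μm: λ = 2.033 μm ≈ 2.03 μm.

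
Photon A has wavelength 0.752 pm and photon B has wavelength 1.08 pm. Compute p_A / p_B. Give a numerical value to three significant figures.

p_A = 8.811e-22 kg·m/s (from wavelength = 0.752 pm, via p = h/λ).
p_B = 6.135e-22 kg·m/s (from wavelength = 1.08 pm, via p = h/λ).
Ratio = 8.811e-22 / 6.135e-22 = 1.44.

1.44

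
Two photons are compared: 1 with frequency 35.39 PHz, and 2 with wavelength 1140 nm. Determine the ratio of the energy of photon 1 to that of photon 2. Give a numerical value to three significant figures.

E_1 = 2.345·10^-17 J (from frequency = 35.39 PHz, via E = hf).
E_2 = 1.742·10^-19 J (from wavelength = 1140 nm, via E = hc/λ).
Ratio = 2.345·10^-17 / 1.742·10^-19 = 135.

135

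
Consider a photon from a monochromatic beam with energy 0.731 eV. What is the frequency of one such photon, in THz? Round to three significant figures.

Use h = 6.62607015 × 10^-34 J·s, 1 eV = 1.602176634 × 10^-19 J.
In SI units: E = 0.731 eV = 1.1712 × 10^-19 J.
Apply f = E/h: f = 1.768 × 10^14 Hz.
Converting to THz: f = 176.8 THz ≈ 177 THz.

177 THz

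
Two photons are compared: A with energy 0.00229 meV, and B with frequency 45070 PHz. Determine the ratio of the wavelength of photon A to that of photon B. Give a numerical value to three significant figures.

8.14 × 10^10

λ_A = 0.5414 m (from energy = 0.00229 meV, via λ = hc/E).
λ_B = 6.652 × 10^-12 m (from frequency = 45070 PHz, via λ = c/f).
Ratio = 0.5414 / 6.652 × 10^-12 = 8.14 × 10^10.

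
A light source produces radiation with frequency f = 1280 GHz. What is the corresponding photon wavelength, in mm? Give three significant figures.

Use c = 2.99792458e8 m/s.
Convert to SI: f = 1280 GHz = 1.28e12 Hz.
For a photon λ = c/f, so λ = 2.342e-4 m.
Converting to mm: λ = 0.2342 mm ≈ 0.234 mm.

0.234 mm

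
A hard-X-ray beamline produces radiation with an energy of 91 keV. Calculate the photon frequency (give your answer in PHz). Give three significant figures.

Use h = 6.62607015e-34 J·s, 1 eV = 1.602176634e-19 J.
In SI units: E = 91 keV = 1.4580e-14 J.
Apply f = E/h: f = 2.200e19 Hz.
Converting to PHz: f = 22000 PHz ≈ 2.20e4 PHz.

2.20e4 PHz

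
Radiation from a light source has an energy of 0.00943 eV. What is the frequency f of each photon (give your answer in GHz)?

2280 GHz

In SI units: E = 0.00943 eV = 1.5109e-21 J.
Since f = E/h for a photon, f = 2.280e12 Hz.
Converting to GHz: f = 2280 GHz ≈ 2280 GHz.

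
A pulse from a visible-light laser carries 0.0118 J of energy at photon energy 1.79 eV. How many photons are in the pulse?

Per-photon energy: E = 2.868e-19 J (from energy = 1.79 eV).
N = E_total / E_photon = 0.0118 J / 2.868e-19 J = 4.11e16.

4.11e16 photons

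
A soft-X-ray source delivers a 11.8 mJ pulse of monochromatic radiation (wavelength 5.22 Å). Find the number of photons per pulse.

Per-photon energy: E = 3.805·10^-16 J (from wavelength = 5.22 Å).
N = E_total / E_photon = 0.0118 J / 3.805·10^-16 J = 3.10·10^13.

3.10·10^13 photons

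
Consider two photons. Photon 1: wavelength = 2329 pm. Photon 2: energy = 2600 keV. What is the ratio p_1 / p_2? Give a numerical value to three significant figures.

2.05e-4

p_1 = 2.845e-25 kg·m/s (from wavelength = 2329 pm, via p = h/λ).
p_2 = 1.390e-21 kg·m/s (from energy = 2600 keV, via p = E/c).
Ratio = 2.845e-25 / 1.390e-21 = 2.05e-4.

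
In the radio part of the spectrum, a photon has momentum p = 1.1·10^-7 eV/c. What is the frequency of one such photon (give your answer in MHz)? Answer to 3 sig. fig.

Take h = 6.62607015·10^-34 J·s, c = 2.99792458·10^8 m/s, 1 eV = 1.602176634·10^-19 J.
Convert to SI: p = 1.1·10^-7 eV/c = 5.8787·10^-35 kg·m/s.
For a photon f = pc/h, so f = 2.660·10^7 Hz.
Converting to MHz: f = 26.60 MHz ≈ 26.6 MHz.

26.6 MHz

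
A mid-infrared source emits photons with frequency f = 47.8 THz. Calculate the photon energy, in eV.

0.198 eV

(h = 6.62607015 × 10^-34 J·s, 1 eV = 1.602176634 × 10^-19 J.)
Convert to SI: f = 47.8 THz = 4.78 × 10^13 Hz.
Since E = hf for a photon, E = 3.167 × 10^-20 J.
Converting to eV: E = 0.1977 eV ≈ 0.198 eV.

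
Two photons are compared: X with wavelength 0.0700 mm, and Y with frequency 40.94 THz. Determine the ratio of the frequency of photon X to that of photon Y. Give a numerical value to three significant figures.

f_X = 4.283 × 10^12 Hz (from wavelength = 0.0700 mm, via f = c/λ).
f_Y = 4.094 × 10^13 Hz (from frequency = 40.94 THz, via f given directly).
Ratio = 4.283 × 10^12 / 4.094 × 10^13 = 0.105.

0.105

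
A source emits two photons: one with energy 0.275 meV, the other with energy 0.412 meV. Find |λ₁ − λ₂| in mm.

Using λ = hc/E: λ₁ = 0.004509 m, λ₂ = 0.003009 m.
|Δλ| = |0.004509 − 0.003009| = 0.00150 m = 1.50 mm.

1.50 mm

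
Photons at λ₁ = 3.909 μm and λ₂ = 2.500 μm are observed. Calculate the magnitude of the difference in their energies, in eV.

Using E = hc/λ: E₁ = 5.0817e-20 J, E₂ = 7.9458e-20 J.
|ΔE| = |5.0817e-20 − 7.9458e-20| = 2.86e-20 J = 0.179 eV.

0.179 eV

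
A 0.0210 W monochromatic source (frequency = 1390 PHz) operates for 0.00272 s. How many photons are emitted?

Total energy: E_total = P·t = 0.0210 × 0.00272 = 5.712 × 10^-5 J.
Per-photon energy: E = 9.210 × 10^-16 J.
N = E_total / E_photon = 6.20 × 10^10.

6.20 × 10^10 photons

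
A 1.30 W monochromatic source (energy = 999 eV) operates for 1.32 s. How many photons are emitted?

1.07 × 10^16 photons

Total energy: E_total = P·t = 1.30 × 1.32 = 1.716 J.
Per-photon energy: E = 1.601 × 10^-16 J.
N = E_total / E_photon = 1.07 × 10^16.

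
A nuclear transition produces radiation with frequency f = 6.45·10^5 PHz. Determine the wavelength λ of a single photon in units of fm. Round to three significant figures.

465 fm

Use c = 2.99792458·10^8 m/s.
First convert: f = 6.45·10^5 PHz = 6.45·10^20 Hz.
The photon relation is λ = c/f, giving λ = 4.648·10^-13 m.
Converting to fm: λ = 464.8 fm ≈ 465 fm.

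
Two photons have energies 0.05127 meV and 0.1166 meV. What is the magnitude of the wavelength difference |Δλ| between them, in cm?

1.35 cm

Using λ = hc/E: λ₁ = 0.024183 m, λ₂ = 0.010633 m.
|Δλ| = |0.024183 − 0.010633| = 0.0135 m = 1.35 cm.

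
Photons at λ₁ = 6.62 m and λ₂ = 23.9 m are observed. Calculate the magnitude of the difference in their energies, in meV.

1.35e-4 meV

Using E = hc/λ: E₁ = 3.001e-26 J, E₂ = 8.311e-27 J.
|ΔE| = |3.001e-26 − 8.311e-27| = 2.17e-26 J = 1.35e-4 meV.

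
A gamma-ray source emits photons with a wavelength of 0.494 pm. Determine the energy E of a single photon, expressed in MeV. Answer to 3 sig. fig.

Use h = 6.62607015 × 10^-34 J·s, c = 2.99792458 × 10^8 m/s, 1 eV = 1.602176634 × 10^-19 J.
In SI units: λ = 0.494 pm = 4.94 × 10^-13 m.
Apply E = hc/λ: E = 4.021 × 10^-13 J.
Converting to MeV: E = 2.510 MeV ≈ 2.51 MeV.

2.51 MeV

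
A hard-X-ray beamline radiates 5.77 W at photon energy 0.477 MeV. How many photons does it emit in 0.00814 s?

Total energy: E_total = P·t = 5.77 × 0.00814 = 0.04697 J.
Per-photon energy: E = 7.642 × 10^-14 J.
N = E_total / E_photon = 6.15 × 10^11.

6.15 × 10^11 photons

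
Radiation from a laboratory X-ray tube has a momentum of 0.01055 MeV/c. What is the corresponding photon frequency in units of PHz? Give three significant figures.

(h = 6.62607015 × 10^-34 J·s, c = 2.99792458 × 10^8 m/s, 1 eV = 1.602176634 × 10^-19 J.)
In SI units: p = 0.01055 MeV/c = 5.6382 × 10^-24 kg·m/s.
The photon relation is f = pc/h, giving f = 2.551 × 10^18 Hz.
Converting to PHz: f = 2551 PHz ≈ 2550 PHz.

2550 PHz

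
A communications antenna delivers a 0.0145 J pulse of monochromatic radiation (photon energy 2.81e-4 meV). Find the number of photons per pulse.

Per-photon energy: E = 4.502e-26 J (from energy = 2.81e-4 meV).
N = E_total / E_photon = 0.0145 J / 4.502e-26 J = 3.22e23.

3.22e23 photons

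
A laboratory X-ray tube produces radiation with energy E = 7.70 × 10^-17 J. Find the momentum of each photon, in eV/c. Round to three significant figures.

481 eV/c

(c = 2.99792458 × 10^8 m/s, 1 eV = 1.602176634 × 10^-19 J.)
Apply p = E/c: p = 2.568 × 10^-25 kg·m/s.
Converting to eV/c: p = 480.6 eV/c ≈ 481 eV/c.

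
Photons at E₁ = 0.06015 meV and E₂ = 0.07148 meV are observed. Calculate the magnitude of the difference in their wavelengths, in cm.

0.327 cm

Using λ = hc/E: λ₁ = 0.020613 m, λ₂ = 0.017345 m.
|Δλ| = |0.020613 − 0.017345| = 0.00327 m = 0.327 cm.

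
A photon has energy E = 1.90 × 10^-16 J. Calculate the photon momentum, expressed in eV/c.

1190 eV/c

The photon relation is p = E/c, giving p = 6.338 × 10^-25 kg·m/s.
Converting to eV/c: p = 1186 eV/c ≈ 1190 eV/c.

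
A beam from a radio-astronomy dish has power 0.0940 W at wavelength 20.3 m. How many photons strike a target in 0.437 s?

4.20 × 10^24 photons

Total energy: E_total = P·t = 0.0940 × 0.437 = 0.04108 J.
Per-photon energy: E = 9.785 × 10^-27 J.
N = E_total / E_photon = 4.20 × 10^24.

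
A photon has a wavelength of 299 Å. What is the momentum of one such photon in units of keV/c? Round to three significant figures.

First convert: λ = 299 Å = 2.99e-8 m.
The photon relation is p = h/λ, giving p = 2.216e-26 kg·m/s.
Converting to keV/c: p = 0.04147 keV/c ≈ 0.0415 keV/c.

0.0415 keV/c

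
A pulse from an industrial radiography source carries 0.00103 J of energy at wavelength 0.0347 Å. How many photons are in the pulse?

Per-photon energy: E = 5.725·10^-14 J (from wavelength = 0.0347 Å).
N = E_total / E_photon = 0.00103 J / 5.725·10^-14 J = 1.80·10^10.

1.80·10^10 photons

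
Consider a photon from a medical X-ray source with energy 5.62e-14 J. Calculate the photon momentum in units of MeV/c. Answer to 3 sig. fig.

Since p = E/c for a photon, p = 1.875e-22 kg·m/s.
Converting to MeV/c: p = 0.3508 MeV/c ≈ 0.351 MeV/c.

0.351 MeV/c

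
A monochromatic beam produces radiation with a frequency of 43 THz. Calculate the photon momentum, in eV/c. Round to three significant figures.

Use h = 6.62607015 × 10^-34 J·s, c = 2.99792458 × 10^8 m/s, 1 eV = 1.602176634 × 10^-19 J.
First convert: f = 43 THz = 4.3 × 10^13 Hz.
The photon relation is p = hf/c, giving p = 9.504 × 10^-29 kg·m/s.
Converting to eV/c: p = 0.1778 eV/c ≈ 0.178 eV/c.

0.178 eV/c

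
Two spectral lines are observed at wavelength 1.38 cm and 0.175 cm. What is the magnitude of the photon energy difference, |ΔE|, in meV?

0.619 meV

Using E = hc/λ: E₁ = 1.439 × 10^-23 J, E₂ = 1.135 × 10^-22 J.
|ΔE| = |1.439 × 10^-23 − 1.135 × 10^-22| = 9.91 × 10^-23 J = 0.619 meV.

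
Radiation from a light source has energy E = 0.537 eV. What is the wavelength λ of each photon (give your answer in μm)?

2.31 μm

Take h = 6.62607015e-34 J·s, c = 2.99792458e8 m/s, 1 eV = 1.602176634e-19 J.
First convert: E = 0.537 eV = 8.6037e-20 J.
Since λ = hc/E for a photon, λ = 2.309e-6 m.
Converting to μm: λ = 2.309 μm ≈ 2.31 μm.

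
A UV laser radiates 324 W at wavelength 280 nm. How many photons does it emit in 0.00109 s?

4.98 × 10^17 photons

Total energy: E_total = P·t = 324 × 0.00109 = 0.3532 J.
Per-photon energy: E = 7.094 × 10^-19 J.
N = E_total / E_photon = 4.98 × 10^17.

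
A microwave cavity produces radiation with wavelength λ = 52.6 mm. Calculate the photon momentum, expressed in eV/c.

2.36e-5 eV/c

Take h = 6.62607015e-34 J·s, c = 2.99792458e8 m/s, 1 eV = 1.602176634e-19 J.
Convert to SI: λ = 52.6 mm = 0.0526 m.
For a photon p = h/λ, so p = 1.260e-32 kg·m/s.
Converting to eV/c: p = 2.357e-5 eV/c ≈ 2.36e-5 eV/c.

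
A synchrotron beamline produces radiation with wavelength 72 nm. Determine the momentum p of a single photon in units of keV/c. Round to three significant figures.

Convert to SI: λ = 72 nm = 7.2e-8 m.
Apply p = h/λ: p = 9.203e-27 kg·m/s.
Converting to keV/c: p = 0.01722 keV/c ≈ 0.0172 keV/c.

0.0172 keV/c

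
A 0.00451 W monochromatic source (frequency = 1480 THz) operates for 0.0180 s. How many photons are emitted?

8.28 × 10^13 photons

Total energy: E_total = P·t = 0.00451 × 0.0180 = 8.118 × 10^-5 J.
Per-photon energy: E = 9.807 × 10^-19 J.
N = E_total / E_photon = 8.28 × 10^13.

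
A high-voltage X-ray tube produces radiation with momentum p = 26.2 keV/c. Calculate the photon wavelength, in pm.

First convert: p = 26.2 keV/c = 1.4002 × 10^-23 kg·m/s.
Since λ = h/p for a photon, λ = 4.732 × 10^-11 m.
Converting to pm: λ = 47.32 pm ≈ 47.3 pm.

47.3 pm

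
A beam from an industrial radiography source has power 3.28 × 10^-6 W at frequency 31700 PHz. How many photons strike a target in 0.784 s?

Total energy: E_total = P·t = 3.28 × 10^-6 × 0.784 = 2.572 × 10^-6 J.
Per-photon energy: E = 2.100 × 10^-14 J.
N = E_total / E_photon = 1.22 × 10^8.

1.22 × 10^8 photons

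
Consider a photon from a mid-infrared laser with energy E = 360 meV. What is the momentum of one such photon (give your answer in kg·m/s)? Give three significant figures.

1.92·10^-28 kg·m/s

Take c = 2.99792458·10^8 m/s, 1 eV = 1.602176634·10^-19 J.
Convert to SI: E = 360 meV = 5.7678·10^-20 J.
Apply p = E/c: p = 1.924·10^-28 kg·m/s.
So p ≈ 1.92·10^-28 kg·m/s.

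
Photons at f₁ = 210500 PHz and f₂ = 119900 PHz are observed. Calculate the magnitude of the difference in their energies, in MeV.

Using E = hf: E₁ = 1.3948e-13 J, E₂ = 7.9447e-14 J.
|ΔE| = |1.3948e-13 − 7.9447e-14| = 6.00e-14 J = 0.375 MeV.

0.375 MeV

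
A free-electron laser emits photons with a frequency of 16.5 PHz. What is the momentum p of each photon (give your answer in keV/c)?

0.0682 keV/c

Take h = 6.62607015e-34 J·s, c = 2.99792458e8 m/s, 1 eV = 1.602176634e-19 J.
First convert: f = 16.5 PHz = 1.65e16 Hz.
Since p = hf/c for a photon, p = 3.647e-26 kg·m/s.
Converting to keV/c: p = 0.06824 keV/c ≈ 0.0682 keV/c.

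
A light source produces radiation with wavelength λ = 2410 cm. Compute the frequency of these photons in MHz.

12.4 MHz

Use c = 2.99792458·10^8 m/s.
First convert: λ = 2410 cm = 24.1 m.
Apply f = c/λ: f = 1.244·10^7 Hz.
Converting to MHz: f = 12.44 MHz ≈ 12.4 MHz.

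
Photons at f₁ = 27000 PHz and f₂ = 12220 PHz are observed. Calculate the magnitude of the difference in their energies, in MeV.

0.0611 MeV

Using E = hf: E₁ = 1.7890e-14 J, E₂ = 8.0971e-15 J.
|ΔE| = |1.7890e-14 − 8.0971e-15| = 9.79e-15 J = 0.0611 MeV.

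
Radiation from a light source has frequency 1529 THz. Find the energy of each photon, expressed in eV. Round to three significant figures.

6.32 eV

Convert to SI: f = 1529 THz = 1.529e15 Hz.
The photon relation is E = hf, giving E = 1.013e-18 J.
Converting to eV: E = 6.323 eV ≈ 6.32 eV.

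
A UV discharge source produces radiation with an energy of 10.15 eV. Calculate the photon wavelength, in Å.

Use h = 6.62607015·10^-34 J·s, c = 2.99792458·10^8 m/s, 1 eV = 1.602176634·10^-19 J.
Convert to SI: E = 10.15 eV = 1.6262·10^-18 J.
The photon relation is λ = hc/E, giving λ = 1.222·10^-7 m.
Converting to Å: λ = 1222 Å ≈ 1220 Å.

1220 Å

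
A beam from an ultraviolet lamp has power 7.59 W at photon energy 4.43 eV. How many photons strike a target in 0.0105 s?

1.12 × 10^17 photons

Total energy: E_total = P·t = 7.59 × 0.0105 = 0.07970 J.
Per-photon energy: E = 7.098 × 10^-19 J.
N = E_total / E_photon = 1.12 × 10^17.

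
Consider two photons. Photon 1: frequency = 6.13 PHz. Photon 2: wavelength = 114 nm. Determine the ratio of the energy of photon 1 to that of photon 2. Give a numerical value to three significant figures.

E_1 = 4.062e-18 J (from frequency = 6.13 PHz, via E = hf).
E_2 = 1.742e-18 J (from wavelength = 114 nm, via E = hc/λ).
Ratio = 4.062e-18 / 1.742e-18 = 2.33.

2.33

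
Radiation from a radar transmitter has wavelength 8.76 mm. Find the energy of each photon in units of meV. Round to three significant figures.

Convert to SI: λ = 8.76 mm = 0.00876 m.
Since E = hc/λ for a photon, E = 2.268e-23 J.
Converting to meV: E = 0.1415 meV ≈ 0.142 meV.

0.142 meV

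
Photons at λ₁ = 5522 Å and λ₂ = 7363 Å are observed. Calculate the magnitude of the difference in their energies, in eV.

0.561 eV

Using E = hc/λ: E₁ = 3.5973 × 10^-19 J, E₂ = 2.6979 × 10^-19 J.
|ΔE| = |3.5973 × 10^-19 − 2.6979 × 10^-19| = 8.99 × 10^-20 J = 0.561 eV.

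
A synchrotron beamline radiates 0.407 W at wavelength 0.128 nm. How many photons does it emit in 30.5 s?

Total energy: E_total = P·t = 0.407 × 30.5 = 12.41 J.
Per-photon energy: E = 1.552 × 10^-15 J.
N = E_total / E_photon = 8.00 × 10^15.

8.00 × 10^15 photons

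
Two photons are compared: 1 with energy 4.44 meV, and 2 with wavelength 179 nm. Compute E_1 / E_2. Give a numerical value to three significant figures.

6.41·10^-4

E_1 = 7.114·10^-22 J (from energy = 4.44 meV, via E given directly).
E_2 = 1.110·10^-18 J (from wavelength = 179 nm, via E = hc/λ).
Ratio = 7.114·10^-22 / 1.110·10^-18 = 6.41·10^-4.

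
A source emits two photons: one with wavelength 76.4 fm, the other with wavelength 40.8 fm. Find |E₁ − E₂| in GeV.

0.0142 GeV

Using E = hc/λ: E₁ = 2.600 × 10^-12 J, E₂ = 4.869 × 10^-12 J.
|ΔE| = |2.600 × 10^-12 − 4.869 × 10^-12| = 2.27 × 10^-12 J = 0.0142 GeV.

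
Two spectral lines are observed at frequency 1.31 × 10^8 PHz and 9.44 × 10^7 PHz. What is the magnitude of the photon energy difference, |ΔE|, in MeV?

151 MeV

Using E = hf: E₁ = 8.680 × 10^-11 J, E₂ = 6.255 × 10^-11 J.
|ΔE| = |8.680 × 10^-11 − 6.255 × 10^-11| = 2.43 × 10^-11 J = 151 MeV.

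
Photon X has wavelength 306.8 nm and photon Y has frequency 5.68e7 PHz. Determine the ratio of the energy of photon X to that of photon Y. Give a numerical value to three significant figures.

1.72e-8

E_X = 6.475e-19 J (from wavelength = 306.8 nm, via E = hc/λ).
E_Y = 3.764e-11 J (from frequency = 5.68e7 PHz, via E = hf).
Ratio = 6.475e-19 / 3.764e-11 = 1.72e-8.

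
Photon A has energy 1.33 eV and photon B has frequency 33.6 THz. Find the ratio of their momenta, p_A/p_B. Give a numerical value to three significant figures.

p_A = 7.108e-28 kg·m/s (from energy = 1.33 eV, via p = E/c).
p_B = 7.426e-29 kg·m/s (from frequency = 33.6 THz, via p = hf/c).
Ratio = 7.108e-28 / 7.426e-29 = 9.57.

9.57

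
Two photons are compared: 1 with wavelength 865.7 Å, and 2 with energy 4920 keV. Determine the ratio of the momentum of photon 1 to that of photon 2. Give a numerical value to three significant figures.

p_1 = 7.654e-27 kg·m/s (from wavelength = 865.7 Å, via p = h/λ).
p_2 = 2.629e-21 kg·m/s (from energy = 4920 keV, via p = E/c).
Ratio = 7.654e-27 / 2.629e-21 = 2.91e-6.

2.91e-6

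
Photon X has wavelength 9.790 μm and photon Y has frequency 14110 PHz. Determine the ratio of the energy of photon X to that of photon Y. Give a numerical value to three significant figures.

E_X = 2.029e-20 J (from wavelength = 9.790 μm, via E = hc/λ).
E_Y = 9.349e-15 J (from frequency = 14110 PHz, via E = hf).
Ratio = 2.029e-20 / 9.349e-15 = 2.17e-6.

2.17e-6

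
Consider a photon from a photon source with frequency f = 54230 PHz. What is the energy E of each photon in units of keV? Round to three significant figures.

Take h = 6.62607015e-34 J·s, 1 eV = 1.602176634e-19 J.
In SI units: f = 54230 PHz = 5.423e19 Hz.
Since E = hf for a photon, E = 3.593e-14 J.
Converting to keV: E = 224.3 keV ≈ 224 keV.

224 keV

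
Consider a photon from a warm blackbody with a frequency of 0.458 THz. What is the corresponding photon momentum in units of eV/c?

1.89e-3 eV/c

In SI units: f = 0.458 THz = 4.58e11 Hz.
Since p = hf/c for a photon, p = 1.012e-30 kg·m/s.
Converting to eV/c: p = 0.001894 eV/c ≈ 1.89e-3 eV/c.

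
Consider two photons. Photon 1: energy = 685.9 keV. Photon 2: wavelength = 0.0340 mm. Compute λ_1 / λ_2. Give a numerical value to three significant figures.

5.32 × 10^-8

λ_1 = 1.808 × 10^-12 m (from energy = 685.9 keV, via λ = hc/E).
λ_2 = 3.400 × 10^-5 m (from wavelength = 0.0340 mm, via λ given directly).
Ratio = 1.808 × 10^-12 / 3.400 × 10^-5 = 5.32 × 10^-8.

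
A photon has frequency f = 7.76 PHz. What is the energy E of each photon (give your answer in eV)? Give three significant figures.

32.1 eV

In SI units: f = 7.76 PHz = 7.76 × 10^15 Hz.
The photon relation is E = hf, giving E = 5.142 × 10^-18 J.
Converting to eV: E = 32.09 eV ≈ 32.1 eV.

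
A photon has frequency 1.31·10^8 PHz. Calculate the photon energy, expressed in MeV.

542 MeV

In SI units: f = 1.31·10^8 PHz = 1.31·10^23 Hz.
The photon relation is E = hf, giving E = 8.680·10^-11 J.
Converting to MeV: E = 541.8 MeV ≈ 542 MeV.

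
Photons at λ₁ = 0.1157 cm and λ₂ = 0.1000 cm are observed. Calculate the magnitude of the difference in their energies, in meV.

0.168 meV

Using E = hc/λ: E₁ = 1.7169e-22 J, E₂ = 1.9864e-22 J.
|ΔE| = |1.7169e-22 − 1.9864e-22| = 2.70e-23 J = 0.168 meV.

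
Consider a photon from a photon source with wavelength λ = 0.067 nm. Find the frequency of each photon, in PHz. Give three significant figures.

4470 PHz

Convert to SI: λ = 0.067 nm = 6.7 × 10^-11 m.
Apply f = c/λ: f = 4.475 × 10^18 Hz.
Converting to PHz: f = 4475 PHz ≈ 4470 PHz.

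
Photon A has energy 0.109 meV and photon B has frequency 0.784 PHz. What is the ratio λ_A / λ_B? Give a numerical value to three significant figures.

λ_A = 0.01137 m (from energy = 0.109 meV, via λ = hc/E).
λ_B = 3.824·10^-7 m (from frequency = 0.784 PHz, via λ = c/f).
Ratio = 0.01137 / 3.824·10^-7 = 2.97·10^4.

2.97·10^4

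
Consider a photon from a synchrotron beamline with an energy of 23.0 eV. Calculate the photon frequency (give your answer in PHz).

5.56 PHz

In SI units: E = 23.0 eV = 3.6850 × 10^-18 J.
Since f = E/h for a photon, f = 5.561 × 10^15 Hz.
Converting to PHz: f = 5.561 PHz ≈ 5.56 PHz.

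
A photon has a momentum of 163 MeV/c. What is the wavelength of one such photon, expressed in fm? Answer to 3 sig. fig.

(h = 6.62607015 × 10^-34 J·s, c = 2.99792458 × 10^8 m/s, 1 eV = 1.602176634 × 10^-19 J.)
Convert to SI: p = 163 MeV/c = 8.7112 × 10^-20 kg·m/s.
The photon relation is λ = h/p, giving λ = 7.606 × 10^-15 m.
Converting to fm: λ = 7.606 fm ≈ 7.61 fm.

7.61 fm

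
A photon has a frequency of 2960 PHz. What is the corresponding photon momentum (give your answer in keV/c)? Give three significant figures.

(h = 6.62607015 × 10^-34 J·s, c = 2.99792458 × 10^8 m/s, 1 eV = 1.602176634 × 10^-19 J.)
First convert: f = 2960 PHz = 2.96 × 10^18 Hz.
Apply p = hf/c: p = 6.542 × 10^-24 kg·m/s.
Converting to keV/c: p = 12.24 keV/c ≈ 12.2 keV/c.

12.2 keV/c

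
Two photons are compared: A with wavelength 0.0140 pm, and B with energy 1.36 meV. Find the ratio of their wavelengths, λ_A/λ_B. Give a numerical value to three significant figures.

1.54 × 10^-11

λ_A = 1.400 × 10^-14 m (from wavelength = 0.0140 pm, via λ given directly).
λ_B = 9.116 × 10^-4 m (from energy = 1.36 meV, via λ = hc/E).
Ratio = 1.400 × 10^-14 / 9.116 × 10^-4 = 1.54 × 10^-11.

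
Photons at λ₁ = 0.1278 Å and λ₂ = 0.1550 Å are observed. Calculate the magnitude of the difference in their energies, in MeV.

Using E = hc/λ: E₁ = 1.5543·10^-14 J, E₂ = 1.2816·10^-14 J.
|ΔE| = |1.5543·10^-14 − 1.2816·10^-14| = 2.73·10^-15 J = 0.0170 MeV.

0.0170 MeV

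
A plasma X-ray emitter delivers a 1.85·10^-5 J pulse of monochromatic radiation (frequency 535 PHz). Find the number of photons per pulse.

5.22·10^10 photons

Per-photon energy: E = 3.545·10^-16 J (from frequency = 535 PHz).
N = E_total / E_photon = 1.85·10^-5 J / 3.545·10^-16 J = 5.22·10^10.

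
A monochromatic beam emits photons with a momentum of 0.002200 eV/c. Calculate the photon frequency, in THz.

0.532 THz

Convert to SI: p = 0.002200 eV/c = 1.1757 × 10^-30 kg·m/s.
Since f = pc/h for a photon, f = 5.320 × 10^11 Hz.
Converting to THz: f = 0.5320 THz ≈ 0.532 THz.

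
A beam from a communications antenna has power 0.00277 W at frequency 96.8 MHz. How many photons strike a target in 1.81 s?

7.82 × 10^22 photons

Total energy: E_total = P·t = 0.00277 × 1.81 = 0.005014 J.
Per-photon energy: E = 6.414 × 10^-26 J.
N = E_total / E_photon = 7.82 × 10^22.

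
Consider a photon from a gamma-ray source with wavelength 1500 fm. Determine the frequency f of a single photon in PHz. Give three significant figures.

Take c = 2.99792458 × 10^8 m/s.
First convert: λ = 1500 fm = 1.5 × 10^-12 m.
Apply f = c/λ: f = 1.999 × 10^20 Hz.
Converting to PHz: f = 199900 PHz ≈ 2.00 × 10^5 PHz.

2.00 × 10^5 PHz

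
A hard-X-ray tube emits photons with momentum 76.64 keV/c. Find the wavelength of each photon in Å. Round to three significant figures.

0.162 Å

Convert to SI: p = 76.64 keV/c = 4.0959e-23 kg·m/s.
The photon relation is λ = h/p, giving λ = 1.618e-11 m.
Converting to Å: λ = 0.1618 Å ≈ 0.162 Å.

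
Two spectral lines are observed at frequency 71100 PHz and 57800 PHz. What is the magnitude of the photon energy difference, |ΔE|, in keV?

55.0 keV

Using E = hf: E₁ = 4.711e-14 J, E₂ = 3.830e-14 J.
|ΔE| = |4.711e-14 − 3.830e-14| = 8.81e-15 J = 55.0 keV.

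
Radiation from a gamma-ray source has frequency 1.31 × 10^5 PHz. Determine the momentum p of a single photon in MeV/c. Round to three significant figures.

0.542 MeV/c

First convert: f = 1.31 × 10^5 PHz = 1.31 × 10^20 Hz.
The photon relation is p = hf/c, giving p = 2.895 × 10^-22 kg·m/s.
Converting to MeV/c: p = 0.5418 MeV/c ≈ 0.542 MeV/c.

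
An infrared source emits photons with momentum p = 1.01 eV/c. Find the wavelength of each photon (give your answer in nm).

Take h = 6.62607015e-34 J·s, c = 2.99792458e8 m/s, 1 eV = 1.602176634e-19 J.
First convert: p = 1.01 eV/c = 5.3977e-28 kg·m/s.
The photon relation is λ = h/p, giving λ = 1.228e-6 m.
Converting to nm: λ = 1228 nm ≈ 1230 nm.

1230 nm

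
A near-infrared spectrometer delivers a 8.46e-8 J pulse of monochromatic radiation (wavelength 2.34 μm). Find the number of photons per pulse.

9.97e11 photons

Per-photon energy: E = 8.489e-20 J (from wavelength = 2.34 μm).
N = E_total / E_photon = 8.46e-8 J / 8.489e-20 J = 9.97e11.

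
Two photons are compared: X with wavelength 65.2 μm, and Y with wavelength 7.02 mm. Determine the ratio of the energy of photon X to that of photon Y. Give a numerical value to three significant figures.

108

E_X = 3.047e-21 J (from wavelength = 65.2 μm, via E = hc/λ).
E_Y = 2.830e-23 J (from wavelength = 7.02 mm, via E = hc/λ).
Ratio = 3.047e-21 / 2.830e-23 = 108.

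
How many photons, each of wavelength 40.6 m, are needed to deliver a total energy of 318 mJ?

6.50·10^25 photons

Per-photon energy: E = 4.893·10^-27 J (from wavelength = 40.6 m).
N = E_total / E_photon = 0.318 J / 4.893·10^-27 J = 6.50·10^25.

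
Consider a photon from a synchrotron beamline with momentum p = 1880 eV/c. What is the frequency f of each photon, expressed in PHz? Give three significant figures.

Take h = 6.62607015 × 10^-34 J·s, c = 2.99792458 × 10^8 m/s, 1 eV = 1.602176634 × 10^-19 J.
In SI units: p = 1880 eV/c = 1.0047 × 10^-24 kg·m/s.
The photon relation is f = pc/h, giving f = 4.546 × 10^17 Hz.
Converting to PHz: f = 454.6 PHz ≈ 455 PHz.

455 PHz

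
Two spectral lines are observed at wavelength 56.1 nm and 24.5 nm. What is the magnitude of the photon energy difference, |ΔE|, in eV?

Using E = hc/λ: E₁ = 3.541 × 10^-18 J, E₂ = 8.108 × 10^-18 J.
|ΔE| = |3.541 × 10^-18 − 8.108 × 10^-18| = 4.57 × 10^-18 J = 28.5 eV.

28.5 eV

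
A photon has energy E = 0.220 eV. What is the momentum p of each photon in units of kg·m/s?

1.18·10^-28 kg·m/s

Take c = 2.99792458·10^8 m/s, 1 eV = 1.602176634·10^-19 J.
Convert to SI: E = 0.220 eV = 3.5248·10^-20 J.
The photon relation is p = E/c, giving p = 1.176·10^-28 kg·m/s.
So p ≈ 1.18·10^-28 kg·m/s.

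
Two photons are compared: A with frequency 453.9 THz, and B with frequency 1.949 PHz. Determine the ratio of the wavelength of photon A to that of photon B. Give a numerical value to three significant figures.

λ_A = 6.605e-7 m (from frequency = 453.9 THz, via λ = c/f).
λ_B = 1.538e-7 m (from frequency = 1.949 PHz, via λ = c/f).
Ratio = 6.605e-7 / 1.538e-7 = 4.29.

4.29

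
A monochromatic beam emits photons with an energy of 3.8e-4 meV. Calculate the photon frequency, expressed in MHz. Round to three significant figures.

91.9 MHz

(h = 6.62607015e-34 J·s, 1 eV = 1.602176634e-19 J.)
In SI units: E = 3.8e-4 meV = 6.0883e-26 J.
Apply f = E/h: f = 9.188e7 Hz.
Converting to MHz: f = 91.88 MHz ≈ 91.9 MHz.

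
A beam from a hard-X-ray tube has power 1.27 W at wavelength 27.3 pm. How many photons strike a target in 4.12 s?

7.19 × 10^14 photons

Total energy: E_total = P·t = 1.27 × 4.12 = 5.232 J.
Per-photon energy: E = 7.276 × 10^-15 J.
N = E_total / E_photon = 7.19 × 10^14.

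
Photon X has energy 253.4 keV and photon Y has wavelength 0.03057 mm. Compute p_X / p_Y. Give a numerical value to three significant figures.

p_X = 1.354e-22 kg·m/s (from energy = 253.4 keV, via p = E/c).
p_Y = 2.168e-29 kg·m/s (from wavelength = 0.03057 mm, via p = h/λ).
Ratio = 1.354e-22 / 2.168e-29 = 6.25e6.

6.25e6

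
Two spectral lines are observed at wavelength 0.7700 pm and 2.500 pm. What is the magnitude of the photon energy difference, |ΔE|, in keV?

Using E = hc/λ: E₁ = 2.5798·10^-13 J, E₂ = 7.9458·10^-14 J.
|ΔE| = |2.5798·10^-13 − 7.9458·10^-14| = 1.79·10^-13 J = 1110 keV.

1110 keV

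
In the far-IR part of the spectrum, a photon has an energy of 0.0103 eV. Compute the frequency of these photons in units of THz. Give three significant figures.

(h = 6.62607015 × 10^-34 J·s, 1 eV = 1.602176634 × 10^-19 J.)
First convert: E = 0.0103 eV = 1.6502 × 10^-21 J.
Apply f = E/h: f = 2.491 × 10^12 Hz.
Converting to THz: f = 2.491 THz ≈ 2.49 THz.

2.49 THz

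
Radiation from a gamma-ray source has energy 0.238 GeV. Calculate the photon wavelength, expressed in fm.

Use h = 6.62607015e-34 J·s, c = 2.99792458e8 m/s, 1 eV = 1.602176634e-19 J.
First convert: E = 0.238 GeV = 3.8132e-11 J.
For a photon λ = hc/E, so λ = 5.209e-15 m.
Converting to fm: λ = 5.209 fm ≈ 5.21 fm.

5.21 fm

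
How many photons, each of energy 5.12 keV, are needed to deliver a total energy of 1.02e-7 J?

1.24e8 photons

Per-photon energy: E = 8.203e-16 J (from energy = 5.12 keV).
N = E_total / E_photon = 1.02e-7 J / 8.203e-16 J = 1.24e8.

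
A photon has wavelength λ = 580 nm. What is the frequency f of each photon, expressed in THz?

517 THz

(c = 2.99792458e8 m/s.)
First convert: λ = 580 nm = 5.80e-7 m.
The photon relation is f = c/λ, giving f = 5.169e14 Hz.
Converting to THz: f = 516.9 THz ≈ 517 THz.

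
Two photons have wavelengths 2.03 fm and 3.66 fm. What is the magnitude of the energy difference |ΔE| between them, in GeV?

0.272 GeV

Using E = hc/λ: E₁ = 9.785·10^-11 J, E₂ = 5.427·10^-11 J.
|ΔE| = |9.785·10^-11 − 5.427·10^-11| = 4.36·10^-11 J = 0.272 GeV.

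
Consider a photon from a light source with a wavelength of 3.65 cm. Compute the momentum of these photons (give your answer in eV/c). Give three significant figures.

3.40·10^-5 eV/c

Convert to SI: λ = 3.65 cm = 0.0365 m.
Since p = h/λ for a photon, p = 1.815·10^-32 kg·m/s.
Converting to eV/c: p = 3.397·10^-5 eV/c ≈ 3.40·10^-5 eV/c.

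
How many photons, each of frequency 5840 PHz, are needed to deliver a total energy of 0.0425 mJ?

1.10 × 10^10 photons

Per-photon energy: E = 3.870 × 10^-15 J (from frequency = 5840 PHz).
N = E_total / E_photon = 4.25 × 10^-5 J / 3.870 × 10^-15 J = 1.10 × 10^10.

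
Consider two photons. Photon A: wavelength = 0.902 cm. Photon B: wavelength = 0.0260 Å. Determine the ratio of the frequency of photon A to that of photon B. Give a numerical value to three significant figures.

f_A = 3.324e10 Hz (from wavelength = 0.902 cm, via f = c/λ).
f_B = 1.153e20 Hz (from wavelength = 0.0260 Å, via f = c/λ).
Ratio = 3.324e10 / 1.153e20 = 2.88e-10.

2.88e-10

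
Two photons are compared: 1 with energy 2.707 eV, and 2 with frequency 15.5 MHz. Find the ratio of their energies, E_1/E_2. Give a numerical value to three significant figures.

E_1 = 4.337e-19 J (from energy = 2.707 eV, via E given directly).
E_2 = 1.027e-26 J (from frequency = 15.5 MHz, via E = hf).
Ratio = 4.337e-19 / 1.027e-26 = 4.22e7.

4.22e7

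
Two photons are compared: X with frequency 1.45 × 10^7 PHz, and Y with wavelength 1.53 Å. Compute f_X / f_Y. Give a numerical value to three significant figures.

7400

f_X = 1.450 × 10^22 Hz (from frequency = 1.45 × 10^7 PHz, via f given directly).
f_Y = 1.959 × 10^18 Hz (from wavelength = 1.53 Å, via f = c/λ).
Ratio = 1.450 × 10^22 / 1.959 × 10^18 = 7400.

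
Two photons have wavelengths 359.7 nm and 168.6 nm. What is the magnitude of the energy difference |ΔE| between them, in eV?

3.91 eV

Using E = hc/λ: E₁ = 5.5225e-19 J, E₂ = 1.1782e-18 J.
|ΔE| = |5.5225e-19 − 1.1782e-18| = 6.26e-19 J = 3.91 eV.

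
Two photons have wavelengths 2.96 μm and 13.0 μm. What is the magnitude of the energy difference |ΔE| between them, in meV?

Using E = hc/λ: E₁ = 6.711 × 10^-20 J, E₂ = 1.528 × 10^-20 J.
|ΔE| = |6.711 × 10^-20 − 1.528 × 10^-20| = 5.18 × 10^-20 J = 323 meV.

323 meV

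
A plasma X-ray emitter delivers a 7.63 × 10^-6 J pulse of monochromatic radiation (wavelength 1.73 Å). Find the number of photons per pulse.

6.64 × 10^9 photons

Per-photon energy: E = 1.148 × 10^-15 J (from wavelength = 1.73 Å).
N = E_total / E_photon = 7.63 × 10^-6 J / 1.148 × 10^-15 J = 6.64 × 10^9.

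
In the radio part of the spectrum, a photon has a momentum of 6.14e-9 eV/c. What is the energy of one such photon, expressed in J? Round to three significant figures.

9.84e-28 J

Convert to SI: p = 6.14e-9 eV/c = 3.2814e-36 kg·m/s.
For a photon E = pc, so E = 9.837e-28 J.
So E ≈ 9.84e-28 J.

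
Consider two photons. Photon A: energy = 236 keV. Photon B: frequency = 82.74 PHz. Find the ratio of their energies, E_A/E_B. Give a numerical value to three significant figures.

E_A = 3.781e-14 J (from energy = 236 keV, via E given directly).
E_B = 5.482e-17 J (from frequency = 82.74 PHz, via E = hf).
Ratio = 3.781e-14 / 5.482e-17 = 690.

690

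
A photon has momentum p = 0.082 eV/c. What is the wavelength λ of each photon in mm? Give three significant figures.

0.0151 mm

Take h = 6.62607015e-34 J·s, c = 2.99792458e8 m/s, 1 eV = 1.602176634e-19 J.
In SI units: p = 0.082 eV/c = 4.3823e-29 kg·m/s.
Since λ = h/p for a photon, λ = 1.512e-5 m.
Converting to mm: λ = 0.01512 mm ≈ 0.0151 mm.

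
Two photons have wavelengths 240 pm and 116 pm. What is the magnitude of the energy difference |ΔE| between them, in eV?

Using E = hc/λ: E₁ = 8.277e-16 J, E₂ = 1.712e-15 J.
|ΔE| = |8.277e-16 − 1.712e-15| = 8.85e-16 J = 5520 eV.

5520 eV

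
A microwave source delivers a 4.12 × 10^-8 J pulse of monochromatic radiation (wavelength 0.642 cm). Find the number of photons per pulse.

1.33 × 10^15 photons

Per-photon energy: E = 3.094 × 10^-23 J (from wavelength = 0.642 cm).
N = E_total / E_photon = 4.12 × 10^-8 J / 3.094 × 10^-23 J = 1.33 × 10^15.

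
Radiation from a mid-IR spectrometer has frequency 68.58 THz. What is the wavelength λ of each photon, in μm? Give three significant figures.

In SI units: f = 68.58 THz = 6.858 × 10^13 Hz.
For a photon λ = c/f, so λ = 4.371 × 10^-6 m.
Converting to μm: λ = 4.371 μm ≈ 4.37 μm.

4.37 μm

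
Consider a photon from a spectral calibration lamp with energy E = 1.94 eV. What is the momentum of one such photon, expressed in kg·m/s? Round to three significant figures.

In SI units: E = 1.94 eV = 3.1082 × 10^-19 J.
The photon relation is p = E/c, giving p = 1.037 × 10^-27 kg·m/s.
So p ≈ 1.04 × 10^-27 kg·m/s.

1.04 × 10^-27 kg·m/s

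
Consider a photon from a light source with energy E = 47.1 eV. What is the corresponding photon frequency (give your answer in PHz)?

11.4 PHz

(h = 6.62607015·10^-34 J·s, 1 eV = 1.602176634·10^-19 J.)
In SI units: E = 47.1 eV = 7.5463·10^-18 J.
Apply f = E/h: f = 1.139·10^16 Hz.
Converting to PHz: f = 11.39 PHz ≈ 11.4 PHz.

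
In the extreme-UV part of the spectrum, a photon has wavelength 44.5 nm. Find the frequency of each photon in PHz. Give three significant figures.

6.74 PHz

(c = 2.99792458e8 m/s.)
Convert to SI: λ = 44.5 nm = 4.45e-8 m.
The photon relation is f = c/λ, giving f = 6.737e15 Hz.
Converting to PHz: f = 6.737 PHz ≈ 6.74 PHz.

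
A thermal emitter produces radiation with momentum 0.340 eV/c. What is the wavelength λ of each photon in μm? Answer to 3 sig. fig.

3.65 μm

Take h = 6.62607015 × 10^-34 J·s, c = 2.99792458 × 10^8 m/s, 1 eV = 1.602176634 × 10^-19 J.
Convert to SI: p = 0.340 eV/c = 1.8171 × 10^-28 kg·m/s.
Apply λ = h/p: λ = 3.647 × 10^-6 m.
Converting to μm: λ = 3.647 μm ≈ 3.65 μm.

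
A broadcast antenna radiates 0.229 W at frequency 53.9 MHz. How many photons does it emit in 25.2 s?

1.62 × 10^26 photons

Total energy: E_total = P·t = 0.229 × 25.2 = 5.771 J.
Per-photon energy: E = 3.571 × 10^-26 J.
N = E_total / E_photon = 1.62 × 10^26.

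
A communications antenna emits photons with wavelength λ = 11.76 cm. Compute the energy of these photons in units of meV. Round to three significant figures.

Use h = 6.62607015e-34 J·s, c = 2.99792458e8 m/s, 1 eV = 1.602176634e-19 J.
First convert: λ = 11.76 cm = 0.1176 m.
Since E = hc/λ for a photon, E = 1.689e-24 J.
Converting to meV: E = 0.01054 meV ≈ 0.0105 meV.

0.0105 meV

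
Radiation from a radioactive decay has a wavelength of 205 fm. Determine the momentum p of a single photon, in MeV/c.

Take h = 6.62607015e-34 J·s, c = 2.99792458e8 m/s, 1 eV = 1.602176634e-19 J.
Convert to SI: λ = 205 fm = 2.05e-13 m.
For a photon p = h/λ, so p = 3.232e-21 kg·m/s.
Converting to MeV/c: p = 6.048 MeV/c ≈ 6.05 MeV/c.

6.05 MeV/c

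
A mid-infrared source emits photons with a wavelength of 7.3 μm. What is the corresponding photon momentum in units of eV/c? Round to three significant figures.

Take h = 6.62607015e-34 J·s, c = 2.99792458e8 m/s, 1 eV = 1.602176634e-19 J.
Convert to SI: λ = 7.3 μm = 7.3e-6 m.
Since p = h/λ for a photon, p = 9.077e-29 kg·m/s.
Converting to eV/c: p = 0.1698 eV/c ≈ 0.170 eV/c.

0.170 eV/c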